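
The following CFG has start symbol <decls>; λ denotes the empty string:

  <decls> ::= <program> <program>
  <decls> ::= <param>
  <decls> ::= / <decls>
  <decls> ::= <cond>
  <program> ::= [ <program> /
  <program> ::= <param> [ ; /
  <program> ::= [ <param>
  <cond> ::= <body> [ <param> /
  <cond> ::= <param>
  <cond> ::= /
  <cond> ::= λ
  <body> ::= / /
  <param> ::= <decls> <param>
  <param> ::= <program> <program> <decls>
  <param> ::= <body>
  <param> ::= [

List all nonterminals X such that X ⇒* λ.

{ <cond>, <decls> }

Directly nullable (have an λ-production): <cond>.
<decls> ::= <cond> with every symbol nullable, so <decls> is nullable.
No other nonterminal has a production whose RHS symbols are all nullable.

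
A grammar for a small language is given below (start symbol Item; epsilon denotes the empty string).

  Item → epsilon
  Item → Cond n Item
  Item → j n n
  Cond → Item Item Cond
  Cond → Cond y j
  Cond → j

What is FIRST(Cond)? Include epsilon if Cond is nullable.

From Cond → Item Item Cond: Item, Item nullable, take FIRST(Item) ∪ FIRST(Item) ∪ FIRST(Cond) = { j }.
From Cond → Cond y j: add FIRST(Cond) = { j }.
Cond → j contributes {j}.
Union: FIRST(Cond) = { j }.

{ j }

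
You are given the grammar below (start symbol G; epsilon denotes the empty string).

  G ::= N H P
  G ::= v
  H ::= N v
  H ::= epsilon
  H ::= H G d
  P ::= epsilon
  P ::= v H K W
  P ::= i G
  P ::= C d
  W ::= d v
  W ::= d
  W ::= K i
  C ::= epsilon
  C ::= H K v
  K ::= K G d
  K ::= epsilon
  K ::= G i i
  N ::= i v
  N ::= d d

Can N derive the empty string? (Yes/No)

Nullable nonterminals: C, H, K, P.
No production of N has an RHS whose symbols are all nullable, so N is not nullable.

No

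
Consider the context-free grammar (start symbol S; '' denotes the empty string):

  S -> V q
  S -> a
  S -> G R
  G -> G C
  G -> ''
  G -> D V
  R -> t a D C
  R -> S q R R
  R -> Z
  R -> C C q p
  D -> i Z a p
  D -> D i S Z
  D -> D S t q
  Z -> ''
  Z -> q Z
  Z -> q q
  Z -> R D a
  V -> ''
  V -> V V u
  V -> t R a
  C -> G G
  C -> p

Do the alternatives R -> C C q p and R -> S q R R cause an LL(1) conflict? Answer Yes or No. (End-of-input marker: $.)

FIRST(C C q p) = { i, p, q } and FIRST(S q R R) = { a, i, p, q, t, u }.
Both contain i, so the two alternatives are not disjoint — LL(1) conflict.

Yes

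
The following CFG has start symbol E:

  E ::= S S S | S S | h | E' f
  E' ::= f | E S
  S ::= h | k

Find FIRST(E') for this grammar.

{ f, h, k }

E' ::= f contributes {f}.
From E' ::= E S: add FIRST(E) = { f, h, k }.
Union: FIRST(E') = { f, h, k }.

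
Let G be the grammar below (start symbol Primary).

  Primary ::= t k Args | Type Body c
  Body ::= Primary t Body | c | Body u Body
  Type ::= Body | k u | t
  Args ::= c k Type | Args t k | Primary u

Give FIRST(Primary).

{ c, k, t }

Primary ::= t k Args contributes {t}.
From Primary ::= Type Body c: add FIRST(Type) = { c, k, t }.
Union: FIRST(Primary) = { c, k, t }.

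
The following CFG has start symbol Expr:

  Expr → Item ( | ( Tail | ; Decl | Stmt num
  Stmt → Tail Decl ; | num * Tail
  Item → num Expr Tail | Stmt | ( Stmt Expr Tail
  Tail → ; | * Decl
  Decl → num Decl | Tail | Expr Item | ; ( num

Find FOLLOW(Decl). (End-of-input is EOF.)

{ EOF, (, *, ;, num }

In Expr → ; Decl: Decl is at the end, add FOLLOW(Expr) = { EOF, (, *, ;, num }.
In Stmt → Tail Decl ;: add FIRST(;) = { ; }.
In Tail → * Decl: Decl is at the end, add FOLLOW(Tail) = { EOF, (, *, ;, num }.
In Decl → num Decl: Decl is at the end, add FOLLOW(Decl) = { EOF, (, *, ;, num }.
Union: FOLLOW(Decl) = { EOF, (, *, ;, num }.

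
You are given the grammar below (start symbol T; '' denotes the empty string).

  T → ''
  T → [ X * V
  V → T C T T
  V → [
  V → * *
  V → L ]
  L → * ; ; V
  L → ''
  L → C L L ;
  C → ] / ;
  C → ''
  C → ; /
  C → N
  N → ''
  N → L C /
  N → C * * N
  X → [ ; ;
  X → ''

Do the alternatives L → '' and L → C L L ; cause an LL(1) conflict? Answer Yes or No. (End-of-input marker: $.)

FIRST('') = { '' } and FIRST(C L L ;) = { *, /, ;, ] }.
The first alternative is nullable and FOLLOW(L) = { *, /, ;, ] } shares * with FIRST of the second — conflict.

Yes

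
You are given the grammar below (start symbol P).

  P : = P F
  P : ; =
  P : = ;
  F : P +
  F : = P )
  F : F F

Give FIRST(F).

From F : P +: add FIRST(P) = { ;, = }.
F : = P ) contributes {=}.
From F : F F: add FIRST(F) = { ;, = }.
Union: FIRST(F) = { ;, = }.

{ ;, = }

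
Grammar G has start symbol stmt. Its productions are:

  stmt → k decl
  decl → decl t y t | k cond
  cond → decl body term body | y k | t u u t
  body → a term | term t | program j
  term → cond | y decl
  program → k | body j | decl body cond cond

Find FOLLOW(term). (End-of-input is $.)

{ $, a, j, k, t, y }

In cond → decl body term body: add FIRST(body) = { a, k, t, y }.
In body → a term: term is at the end, add FOLLOW(body) = { $, a, j, k, t, y }.
In body → term t: add FIRST(t) = { t }.
Union: FOLLOW(term) = { $, a, j, k, t, y }.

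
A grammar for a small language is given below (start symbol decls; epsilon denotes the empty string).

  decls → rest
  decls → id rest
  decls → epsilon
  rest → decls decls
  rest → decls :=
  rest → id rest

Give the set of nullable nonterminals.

Directly nullable (have an epsilon-production): decls.
rest → decls decls with every symbol nullable, so rest is nullable.

{ decls, rest }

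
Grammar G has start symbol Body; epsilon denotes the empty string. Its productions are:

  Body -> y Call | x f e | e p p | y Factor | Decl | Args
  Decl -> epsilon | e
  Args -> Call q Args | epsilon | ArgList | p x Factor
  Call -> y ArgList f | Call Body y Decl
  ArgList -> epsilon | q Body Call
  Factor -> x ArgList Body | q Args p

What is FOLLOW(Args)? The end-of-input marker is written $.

{ $, p, y }

In Body -> Args: Args is at the end, add FOLLOW(Body) = { $, p, y }.
In Args -> Call q Args: Args is at the end, add FOLLOW(Args) = { $, p, y }.
In Factor -> q Args p: add FIRST(p) = { p }.
Union: FOLLOW(Args) = { $, p, y }.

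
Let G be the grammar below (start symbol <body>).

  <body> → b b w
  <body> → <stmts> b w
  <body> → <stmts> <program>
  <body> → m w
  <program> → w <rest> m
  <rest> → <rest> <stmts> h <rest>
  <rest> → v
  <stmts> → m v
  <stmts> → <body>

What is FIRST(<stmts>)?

<stmts> → m v contributes {m}.
From <stmts> → <body>: add FIRST(<body>) = { b, m }.
Union: FIRST(<stmts>) = { b, m }.

{ b, m }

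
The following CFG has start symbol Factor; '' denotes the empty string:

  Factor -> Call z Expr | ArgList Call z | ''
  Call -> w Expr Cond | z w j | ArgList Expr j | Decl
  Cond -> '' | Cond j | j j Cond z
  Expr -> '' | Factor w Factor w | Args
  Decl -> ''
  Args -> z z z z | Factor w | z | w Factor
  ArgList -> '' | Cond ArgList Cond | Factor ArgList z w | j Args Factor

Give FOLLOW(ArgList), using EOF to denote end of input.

{ j, w, z }

In Factor -> ArgList Call z: add FIRST(Call z) = { j, w, z }.
In Call -> ArgList Expr j: add FIRST(Expr j) = { j, w, z }.
In ArgList -> Cond ArgList Cond: add FIRST(Cond)\{''} = { j }.
  Since Cond is nullable, also add FOLLOW(ArgList) = { j, w, z }.
In ArgList -> Factor ArgList z w: add FIRST(z w) = { z }.
Union: FOLLOW(ArgList) = { j, w, z }.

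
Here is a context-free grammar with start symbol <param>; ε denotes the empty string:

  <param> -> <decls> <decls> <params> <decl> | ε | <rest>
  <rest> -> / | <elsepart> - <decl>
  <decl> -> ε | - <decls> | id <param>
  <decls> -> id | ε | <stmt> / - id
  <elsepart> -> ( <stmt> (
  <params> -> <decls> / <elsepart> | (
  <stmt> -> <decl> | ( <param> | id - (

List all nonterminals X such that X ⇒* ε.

{ <decl>, <decls>, <param>, <stmt> }

Directly nullable (have an ε-production): <param>, <decl>, <decls>.
<stmt> -> <decl> with every symbol nullable, so <stmt> is nullable.
No other nonterminal has a production whose RHS symbols are all nullable.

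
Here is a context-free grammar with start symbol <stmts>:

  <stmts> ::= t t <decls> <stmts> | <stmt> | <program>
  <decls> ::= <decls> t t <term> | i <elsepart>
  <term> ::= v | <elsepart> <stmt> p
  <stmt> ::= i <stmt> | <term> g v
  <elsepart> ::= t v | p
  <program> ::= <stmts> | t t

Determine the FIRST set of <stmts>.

{ i, p, t, v }

<stmts> ::= t t <decls> <stmts> contributes {t}.
From <stmts> ::= <stmt>: add FIRST(<stmt>) = { i, p, t, v }.
From <stmts> ::= <program>: add FIRST(<program>) = { i, p, t, v }.
Union: FIRST(<stmts>) = { i, p, t, v }.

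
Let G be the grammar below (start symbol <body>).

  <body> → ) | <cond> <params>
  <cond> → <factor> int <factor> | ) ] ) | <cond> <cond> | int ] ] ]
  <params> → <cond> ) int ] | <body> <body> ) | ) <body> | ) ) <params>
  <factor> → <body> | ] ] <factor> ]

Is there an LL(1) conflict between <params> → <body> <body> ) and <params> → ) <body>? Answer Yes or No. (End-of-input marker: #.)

FIRST(<body> <body> )) = { ), ], int } and FIRST() <body>) = { ) }.
Both contain ), so the two alternatives are not disjoint — LL(1) conflict.

Yes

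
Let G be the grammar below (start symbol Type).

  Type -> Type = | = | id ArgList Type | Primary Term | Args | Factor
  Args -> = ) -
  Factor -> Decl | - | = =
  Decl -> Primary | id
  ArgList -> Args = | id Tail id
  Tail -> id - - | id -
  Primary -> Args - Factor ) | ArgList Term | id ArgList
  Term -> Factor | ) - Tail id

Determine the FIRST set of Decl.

{ =, id }

From Decl -> Primary: add FIRST(Primary) = { =, id }.
Decl -> id contributes {id}.
Union: FIRST(Decl) = { =, id }.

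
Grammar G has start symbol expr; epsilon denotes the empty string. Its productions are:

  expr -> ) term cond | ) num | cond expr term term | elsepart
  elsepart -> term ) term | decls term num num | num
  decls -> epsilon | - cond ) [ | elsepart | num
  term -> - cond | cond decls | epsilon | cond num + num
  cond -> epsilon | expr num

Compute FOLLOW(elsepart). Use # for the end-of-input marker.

In expr -> elsepart: elsepart is at the end, add FOLLOW(expr) = { #, ), -, num }.
In decls -> elsepart: elsepart is at the end, add FOLLOW(decls) = { #, ), -, num }.
Union: FOLLOW(elsepart) = { #, ), -, num }.

{ #, ), -, num }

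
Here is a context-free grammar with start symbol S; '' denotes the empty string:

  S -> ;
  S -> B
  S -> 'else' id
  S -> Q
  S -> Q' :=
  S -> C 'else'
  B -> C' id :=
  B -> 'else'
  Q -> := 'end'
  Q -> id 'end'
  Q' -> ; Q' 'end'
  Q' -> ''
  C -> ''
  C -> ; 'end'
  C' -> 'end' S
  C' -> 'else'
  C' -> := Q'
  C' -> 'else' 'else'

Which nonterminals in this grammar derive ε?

{ C, Q' }

Directly nullable (have an ''-production): Q', C.
No other nonterminal has a production whose RHS symbols are all nullable.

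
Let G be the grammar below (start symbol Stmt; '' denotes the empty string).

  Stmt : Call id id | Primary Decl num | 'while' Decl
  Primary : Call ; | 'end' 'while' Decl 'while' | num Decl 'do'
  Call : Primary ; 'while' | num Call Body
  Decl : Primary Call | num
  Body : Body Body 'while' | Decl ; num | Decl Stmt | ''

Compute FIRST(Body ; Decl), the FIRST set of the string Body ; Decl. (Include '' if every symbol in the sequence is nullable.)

Add FIRST(Body)\{''} = { 'end', 'while', num }; Body is nullable, continue.
; is a terminal; add {;} and stop.

{ 'end', 'while', ;, num }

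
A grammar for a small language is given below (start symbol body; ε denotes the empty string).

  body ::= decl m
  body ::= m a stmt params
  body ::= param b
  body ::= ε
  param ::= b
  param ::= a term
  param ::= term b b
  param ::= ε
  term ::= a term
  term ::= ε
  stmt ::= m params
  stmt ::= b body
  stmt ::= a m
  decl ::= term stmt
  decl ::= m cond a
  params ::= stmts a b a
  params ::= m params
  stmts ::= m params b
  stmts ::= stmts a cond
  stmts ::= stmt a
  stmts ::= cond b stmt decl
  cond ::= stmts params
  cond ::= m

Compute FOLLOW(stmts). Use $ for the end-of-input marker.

{ a, b, m }

In params ::= stmts a b a: add FIRST(a b a) = { a }.
In stmts ::= stmts a cond: add FIRST(a cond) = { a }.
In cond ::= stmts params: add FIRST(params) = { a, b, m }.
Union: FOLLOW(stmts) = { a, b, m }.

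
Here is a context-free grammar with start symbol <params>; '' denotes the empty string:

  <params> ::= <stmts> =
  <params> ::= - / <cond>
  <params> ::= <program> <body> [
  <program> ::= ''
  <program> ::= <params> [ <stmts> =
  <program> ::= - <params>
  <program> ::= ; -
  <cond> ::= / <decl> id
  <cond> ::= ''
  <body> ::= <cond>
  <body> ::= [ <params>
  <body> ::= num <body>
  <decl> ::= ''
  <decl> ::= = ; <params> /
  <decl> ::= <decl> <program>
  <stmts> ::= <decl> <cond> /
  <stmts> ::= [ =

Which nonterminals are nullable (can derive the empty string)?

{ <body>, <cond>, <decl>, <program> }

Directly nullable (have an ''-production): <program>, <cond>, <decl>.
<body> ::= <cond> with every symbol nullable, so <body> is nullable.
No other nonterminal has a production whose RHS symbols are all nullable.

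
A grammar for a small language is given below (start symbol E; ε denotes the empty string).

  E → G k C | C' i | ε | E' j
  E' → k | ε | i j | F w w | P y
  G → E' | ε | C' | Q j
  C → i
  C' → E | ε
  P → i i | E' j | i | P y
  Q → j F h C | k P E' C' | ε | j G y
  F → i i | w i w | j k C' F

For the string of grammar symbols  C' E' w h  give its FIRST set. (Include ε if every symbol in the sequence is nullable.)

{ i, j, k, w }

Add FIRST(C')\{ε} = { i, j, k, w }; C' is nullable, continue.
Add FIRST(E')\{ε} = { i, j, k, w }; E' is nullable, continue.
w is a terminal; add {w} and stop.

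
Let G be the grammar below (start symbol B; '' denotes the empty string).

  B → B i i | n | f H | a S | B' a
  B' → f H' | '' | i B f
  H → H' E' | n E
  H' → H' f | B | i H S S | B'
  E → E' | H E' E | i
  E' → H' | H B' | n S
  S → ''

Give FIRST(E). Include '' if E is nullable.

From E → E': add FIRST(E') = { a, f, i, n, '' } (including '' since E' is nullable).
From E → H E' E: H, E', E nullable, take FIRST(H) ∪ FIRST(E') ∪ FIRST(E) = { a, f, i, n }; also '' since the whole RHS is nullable.
E → i contributes {i}.
Union: FIRST(E) = { a, f, i, n, '' }.

{ a, f, i, n, '' }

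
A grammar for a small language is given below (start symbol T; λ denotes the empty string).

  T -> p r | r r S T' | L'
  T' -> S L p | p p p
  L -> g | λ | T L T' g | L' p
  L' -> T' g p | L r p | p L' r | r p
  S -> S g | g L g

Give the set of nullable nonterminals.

{ L }

Directly nullable (have an λ-production): L.
No other nonterminal has a production whose RHS symbols are all nullable.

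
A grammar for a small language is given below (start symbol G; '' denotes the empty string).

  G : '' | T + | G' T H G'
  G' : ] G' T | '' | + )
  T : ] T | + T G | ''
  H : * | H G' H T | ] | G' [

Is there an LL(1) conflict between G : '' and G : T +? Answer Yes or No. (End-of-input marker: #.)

FIRST('') = { '' } and FIRST(T +) = { +, ] }.
The first alternative is nullable and FOLLOW(G) = { #, *, +, [, ] } shares + with FIRST of the second — conflict.

Yes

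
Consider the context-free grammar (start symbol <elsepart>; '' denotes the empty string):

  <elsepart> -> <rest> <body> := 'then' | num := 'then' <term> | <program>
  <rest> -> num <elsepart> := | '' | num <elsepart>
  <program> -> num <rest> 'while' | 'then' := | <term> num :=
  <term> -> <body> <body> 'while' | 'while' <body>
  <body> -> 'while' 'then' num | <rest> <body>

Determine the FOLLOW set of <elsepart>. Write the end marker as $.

<elsepart> is the start symbol, so $ ∈ FOLLOW(<elsepart>).
In <rest> -> num <elsepart> :=: add FIRST(:=) = { := }.
In <rest> -> num <elsepart>: <elsepart> is at the end, add FOLLOW(<rest>) = { 'while', num }.
Union: FOLLOW(<elsepart>) = { $, 'while', :=, num }.

{ $, 'while', :=, num }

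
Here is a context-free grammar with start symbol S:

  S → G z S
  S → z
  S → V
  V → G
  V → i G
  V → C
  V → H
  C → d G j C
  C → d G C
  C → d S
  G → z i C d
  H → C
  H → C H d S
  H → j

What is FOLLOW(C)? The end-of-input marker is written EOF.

In V → C: C is at the end, add FOLLOW(V) = { EOF, d, j }.
In C → d G j C: C is at the end, add FOLLOW(C) = { EOF, d, j }.
In C → d G C: C is at the end, add FOLLOW(C) = { EOF, d, j }.
In G → z i C d: add FIRST(d) = { d }.
In H → C: C is at the end, add FOLLOW(H) = { EOF, d, j }.
In H → C H d S: add FIRST(H d S) = { d, j }.
Union: FOLLOW(C) = { EOF, d, j }.

{ EOF, d, j }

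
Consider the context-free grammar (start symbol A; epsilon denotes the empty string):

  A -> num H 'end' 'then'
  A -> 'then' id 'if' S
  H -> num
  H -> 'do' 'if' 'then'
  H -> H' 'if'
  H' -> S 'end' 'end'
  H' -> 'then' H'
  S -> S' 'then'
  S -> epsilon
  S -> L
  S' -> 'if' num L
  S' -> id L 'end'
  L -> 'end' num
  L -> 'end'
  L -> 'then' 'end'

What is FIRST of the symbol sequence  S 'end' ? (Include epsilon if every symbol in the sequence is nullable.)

Add FIRST(S)\{epsilon} = { 'end', 'if', 'then', id }; S is nullable, continue.
'end' is a terminal; add {'end'} and stop.

{ 'end', 'if', 'then', id }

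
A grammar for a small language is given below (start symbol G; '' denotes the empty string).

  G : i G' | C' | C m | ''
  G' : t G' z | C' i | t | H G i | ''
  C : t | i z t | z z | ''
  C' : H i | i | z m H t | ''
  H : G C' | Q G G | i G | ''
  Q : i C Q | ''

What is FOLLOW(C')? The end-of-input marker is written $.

{ $, i, m, t, z }

In G : C': C' is at the end, add FOLLOW(G) = { $, i, m, t, z }.
In G' : C' i: add FIRST(i) = { i }.
In H : G C': C' is at the end, add FOLLOW(H) = { i, m, t, z }.
Union: FOLLOW(C') = { $, i, m, t, z }.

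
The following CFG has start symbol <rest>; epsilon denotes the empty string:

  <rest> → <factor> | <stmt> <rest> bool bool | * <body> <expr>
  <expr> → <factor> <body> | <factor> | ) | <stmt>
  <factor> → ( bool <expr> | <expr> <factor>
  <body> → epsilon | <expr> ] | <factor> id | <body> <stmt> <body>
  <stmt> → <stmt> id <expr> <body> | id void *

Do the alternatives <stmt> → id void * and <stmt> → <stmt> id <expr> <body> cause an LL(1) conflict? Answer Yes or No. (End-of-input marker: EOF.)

FIRST(id void *) = { id } and FIRST(<stmt> id <expr> <body>) = { id }.
Both contain id, so the two alternatives are not disjoint — LL(1) conflict.

Yes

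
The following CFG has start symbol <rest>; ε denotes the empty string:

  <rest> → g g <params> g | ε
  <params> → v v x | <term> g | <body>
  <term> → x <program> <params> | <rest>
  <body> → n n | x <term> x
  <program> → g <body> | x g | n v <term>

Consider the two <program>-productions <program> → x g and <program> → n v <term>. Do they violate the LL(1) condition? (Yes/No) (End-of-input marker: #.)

FIRST(x g) = { x } and FIRST(n v <term>) = { n }.
The FIRST sets are disjoint and neither alternative is nullable — no conflict.

No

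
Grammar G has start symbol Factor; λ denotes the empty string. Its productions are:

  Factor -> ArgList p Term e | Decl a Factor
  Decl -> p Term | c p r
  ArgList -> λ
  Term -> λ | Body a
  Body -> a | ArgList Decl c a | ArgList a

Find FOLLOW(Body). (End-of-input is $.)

{ a }

In Term -> Body a: add FIRST(a) = { a }.
Union: FOLLOW(Body) = { a }.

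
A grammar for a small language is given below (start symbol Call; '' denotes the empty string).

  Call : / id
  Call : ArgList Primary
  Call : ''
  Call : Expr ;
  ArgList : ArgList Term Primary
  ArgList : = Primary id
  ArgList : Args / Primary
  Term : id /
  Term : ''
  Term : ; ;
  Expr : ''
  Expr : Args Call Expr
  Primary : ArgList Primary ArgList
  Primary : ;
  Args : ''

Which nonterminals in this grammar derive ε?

Directly nullable (have an ''-production): Call, Term, Expr, Args.
No other nonterminal has a production whose RHS symbols are all nullable.

{ Args, Call, Expr, Term }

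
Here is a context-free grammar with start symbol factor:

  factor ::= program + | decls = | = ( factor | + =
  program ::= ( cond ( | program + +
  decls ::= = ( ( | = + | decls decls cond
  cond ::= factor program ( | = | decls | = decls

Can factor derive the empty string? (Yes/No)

No nonterminal in this grammar is nullable.
No production of factor has an RHS whose symbols are all nullable, so factor is not nullable.

No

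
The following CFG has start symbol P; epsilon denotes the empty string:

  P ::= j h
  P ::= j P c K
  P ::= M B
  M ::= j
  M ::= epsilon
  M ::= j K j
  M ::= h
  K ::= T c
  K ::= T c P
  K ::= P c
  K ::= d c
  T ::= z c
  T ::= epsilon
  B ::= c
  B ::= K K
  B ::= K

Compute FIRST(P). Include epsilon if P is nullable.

{ c, d, h, j, z }

P ::= j h contributes {j}.
P ::= j P c K contributes {j}.
From P ::= M B: M nullable, take FIRST(M) ∪ FIRST(B) = { c, d, h, j, z }.
Union: FIRST(P) = { c, d, h, j, z }.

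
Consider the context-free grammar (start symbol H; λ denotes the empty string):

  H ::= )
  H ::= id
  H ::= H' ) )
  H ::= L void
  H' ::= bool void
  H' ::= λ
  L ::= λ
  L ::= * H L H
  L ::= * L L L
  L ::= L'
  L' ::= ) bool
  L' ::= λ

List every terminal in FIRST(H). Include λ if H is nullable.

H ::= ) contributes {)}.
H ::= id contributes {id}.
From H ::= H' ) ): H' nullable, take FIRST(H') ∪ {)} = { ), bool }.
From H ::= L void: L nullable, take FIRST(L) ∪ {void} = { ), *, void }.
Union: FIRST(H) = { ), *, bool, id, void }.

{ ), *, bool, id, void }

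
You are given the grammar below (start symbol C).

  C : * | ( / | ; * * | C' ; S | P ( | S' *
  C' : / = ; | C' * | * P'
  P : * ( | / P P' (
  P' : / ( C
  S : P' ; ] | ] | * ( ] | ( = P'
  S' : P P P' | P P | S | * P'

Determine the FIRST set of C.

C : * contributes {*}.
C : ( / contributes {(}.
C : ; * * contributes {;}.
From C : C' ; S: add FIRST(C') = { *, / }.
From C : P (: add FIRST(P) = { *, / }.
From C : S' *: add FIRST(S') = { (, *, /, ] }.
Union: FIRST(C) = { (, *, /, ;, ] }.

{ (, *, /, ;, ] }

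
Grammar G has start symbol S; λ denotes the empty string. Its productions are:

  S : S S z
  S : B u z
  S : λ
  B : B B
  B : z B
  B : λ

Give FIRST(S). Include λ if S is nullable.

{ u, z, λ }

From S : S S z: S, S nullable, take FIRST(S) ∪ FIRST(S) ∪ {z} = { u, z }.
From S : B u z: B nullable, take FIRST(B) ∪ {u} = { u, z }.
S : λ contributes λ.
Union: FIRST(S) = { u, z, λ }.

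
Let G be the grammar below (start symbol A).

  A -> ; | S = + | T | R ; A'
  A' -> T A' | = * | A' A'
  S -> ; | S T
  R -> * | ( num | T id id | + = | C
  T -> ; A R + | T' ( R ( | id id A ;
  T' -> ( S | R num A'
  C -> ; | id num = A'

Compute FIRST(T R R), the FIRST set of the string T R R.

Add FIRST(T) = { (, *, +, ;, id }; T is not nullable, stop.

{ (, *, +, ;, id }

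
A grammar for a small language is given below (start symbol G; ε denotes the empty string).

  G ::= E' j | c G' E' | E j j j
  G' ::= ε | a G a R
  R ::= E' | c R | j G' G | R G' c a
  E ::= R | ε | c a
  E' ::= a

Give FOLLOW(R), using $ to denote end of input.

In G' ::= a G a R: R is at the end, add FOLLOW(G') = { a, c, j }.
In R ::= c R: R is at the end, add FOLLOW(R) = { a, c, j }.
In R ::= R G' c a: add FIRST(G' c a) = { a, c }.
In E ::= R: R is at the end, add FOLLOW(E) = { j }.
Union: FOLLOW(R) = { a, c, j }.

{ a, c, j }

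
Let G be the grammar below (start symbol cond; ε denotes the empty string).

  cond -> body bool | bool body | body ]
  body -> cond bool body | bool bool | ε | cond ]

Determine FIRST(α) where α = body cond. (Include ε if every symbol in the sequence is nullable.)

Add FIRST(body)\{ε} = { ], bool }; body is nullable, continue.
Add FIRST(cond) = { ], bool }; cond is not nullable, stop.

{ ], bool }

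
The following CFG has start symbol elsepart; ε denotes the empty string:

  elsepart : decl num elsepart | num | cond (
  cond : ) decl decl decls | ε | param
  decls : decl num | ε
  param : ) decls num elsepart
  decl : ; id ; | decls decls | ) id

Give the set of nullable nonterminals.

{ cond, decl, decls }

Directly nullable (have an ε-production): cond, decls.
decl : decls decls with every symbol nullable, so decl is nullable.
No other nonterminal has a production whose RHS symbols are all nullable.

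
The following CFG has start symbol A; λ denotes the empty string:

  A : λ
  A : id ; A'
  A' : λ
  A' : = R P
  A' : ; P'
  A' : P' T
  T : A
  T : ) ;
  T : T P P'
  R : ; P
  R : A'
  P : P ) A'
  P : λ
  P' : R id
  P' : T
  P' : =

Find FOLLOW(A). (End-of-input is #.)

{ #, ), ;, =, id }

A is the start symbol, so # ∈ FOLLOW(A).
In T : A: A is at the end, add FOLLOW(T) = { #, ), ;, =, id }.
Union: FOLLOW(A) = { #, ), ;, =, id }.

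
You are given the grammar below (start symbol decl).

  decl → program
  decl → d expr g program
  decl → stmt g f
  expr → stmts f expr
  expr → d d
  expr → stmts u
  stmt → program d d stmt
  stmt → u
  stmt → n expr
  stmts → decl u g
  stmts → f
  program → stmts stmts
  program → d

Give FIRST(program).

From program → stmts stmts: add FIRST(stmts) = { d, f, n, u }.
program → d contributes {d}.
Union: FIRST(program) = { d, f, n, u }.

{ d, f, n, u }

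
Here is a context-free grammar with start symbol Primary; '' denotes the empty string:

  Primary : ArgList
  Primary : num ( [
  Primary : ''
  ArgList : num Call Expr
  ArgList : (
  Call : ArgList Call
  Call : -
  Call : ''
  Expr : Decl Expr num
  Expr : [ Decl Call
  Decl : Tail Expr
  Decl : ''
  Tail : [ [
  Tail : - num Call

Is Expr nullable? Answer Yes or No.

Nullable nonterminals: Call, Decl, Primary.
No production of Expr has an RHS whose symbols are all nullable, so Expr is not nullable.

No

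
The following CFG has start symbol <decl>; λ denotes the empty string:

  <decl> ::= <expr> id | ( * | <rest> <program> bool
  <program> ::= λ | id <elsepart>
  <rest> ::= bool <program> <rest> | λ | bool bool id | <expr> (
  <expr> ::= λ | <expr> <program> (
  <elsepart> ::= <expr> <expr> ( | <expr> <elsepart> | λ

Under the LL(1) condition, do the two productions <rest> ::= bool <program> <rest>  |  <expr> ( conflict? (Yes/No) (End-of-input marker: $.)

FIRST(bool <program> <rest>) = { bool } and FIRST(<expr> () = { (, id }.
The FIRST sets are disjoint and neither alternative is nullable — no conflict.

No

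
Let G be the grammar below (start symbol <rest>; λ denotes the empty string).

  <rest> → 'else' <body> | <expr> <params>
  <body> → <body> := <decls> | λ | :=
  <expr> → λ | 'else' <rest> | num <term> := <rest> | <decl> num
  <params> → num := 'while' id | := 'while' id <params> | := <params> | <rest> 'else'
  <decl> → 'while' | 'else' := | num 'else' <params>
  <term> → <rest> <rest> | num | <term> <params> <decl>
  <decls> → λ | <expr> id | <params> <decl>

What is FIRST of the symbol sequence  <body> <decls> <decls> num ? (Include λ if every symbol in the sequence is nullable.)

Add FIRST(<body>)\{λ} = { := }; <body> is nullable, continue.
Add FIRST(<decls>)\{λ} = { 'else', 'while', :=, id, num }; <decls> is nullable, continue.
Add FIRST(<decls>)\{λ} = { 'else', 'while', :=, id, num }; <decls> is nullable, continue.
num is a terminal; add {num} and stop.

{ 'else', 'while', :=, id, num }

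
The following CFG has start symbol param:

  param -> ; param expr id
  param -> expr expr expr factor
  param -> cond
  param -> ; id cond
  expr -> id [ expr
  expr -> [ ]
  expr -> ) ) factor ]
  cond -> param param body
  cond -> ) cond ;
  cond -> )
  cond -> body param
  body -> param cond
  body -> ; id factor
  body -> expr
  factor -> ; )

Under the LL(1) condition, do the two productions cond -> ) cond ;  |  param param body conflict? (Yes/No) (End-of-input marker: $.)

FIRST() cond ;) = { ) } and FIRST(param param body) = { ), ;, [, id }.
Both contain ), so the two alternatives are not disjoint — LL(1) conflict.

Yes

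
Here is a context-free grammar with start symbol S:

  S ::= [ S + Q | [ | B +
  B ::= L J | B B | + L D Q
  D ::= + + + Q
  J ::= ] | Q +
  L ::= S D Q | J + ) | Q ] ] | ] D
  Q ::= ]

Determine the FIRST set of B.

{ +, [, ] }

From B ::= L J: add FIRST(L) = { +, [, ] }.
From B ::= B B: add FIRST(B) = { +, [, ] }.
B ::= + L D Q contributes {+}.
Union: FIRST(B) = { +, [, ] }.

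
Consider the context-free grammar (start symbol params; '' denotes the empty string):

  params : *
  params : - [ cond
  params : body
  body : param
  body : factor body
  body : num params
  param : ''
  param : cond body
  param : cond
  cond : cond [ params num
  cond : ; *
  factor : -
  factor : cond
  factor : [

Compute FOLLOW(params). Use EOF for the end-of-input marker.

{ EOF, num }

params is the start symbol, so EOF ∈ FOLLOW(params).
In body : num params: params is at the end, add FOLLOW(body) = { EOF, num }.
In cond : cond [ params num: add FIRST(num) = { num }.
Union: FOLLOW(params) = { EOF, num }.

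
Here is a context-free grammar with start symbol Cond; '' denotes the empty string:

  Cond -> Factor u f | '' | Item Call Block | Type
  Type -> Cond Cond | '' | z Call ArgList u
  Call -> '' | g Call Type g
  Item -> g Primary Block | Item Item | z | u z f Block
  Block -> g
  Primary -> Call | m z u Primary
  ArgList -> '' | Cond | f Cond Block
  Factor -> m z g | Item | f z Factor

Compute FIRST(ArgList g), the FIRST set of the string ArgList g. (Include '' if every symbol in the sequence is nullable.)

Add FIRST(ArgList)\{''} = { f, g, m, u, z }; ArgList is nullable, continue.
g is a terminal; add {g} and stop.

{ f, g, m, u, z }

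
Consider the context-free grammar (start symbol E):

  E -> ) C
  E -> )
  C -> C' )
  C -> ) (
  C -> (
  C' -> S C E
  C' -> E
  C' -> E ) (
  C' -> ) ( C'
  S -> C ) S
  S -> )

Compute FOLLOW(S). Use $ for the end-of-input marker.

{ (, ) }

In C' -> S C E: add FIRST(C E) = { (, ) }.
In S -> C ) S: S is at the end, add FOLLOW(S) = { (, ) }.
Union: FOLLOW(S) = { (, ) }.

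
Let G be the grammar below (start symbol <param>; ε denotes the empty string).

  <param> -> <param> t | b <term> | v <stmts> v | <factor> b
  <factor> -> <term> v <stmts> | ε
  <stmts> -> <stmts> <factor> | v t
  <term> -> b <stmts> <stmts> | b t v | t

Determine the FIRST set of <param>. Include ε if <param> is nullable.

From <param> -> <param> t: add FIRST(<param>) = { b, t, v }.
<param> -> b <term> contributes {b}.
<param> -> v <stmts> v contributes {v}.
From <param> -> <factor> b: <factor> nullable, take FIRST(<factor>) ∪ {b} = { b, t }.
Union: FIRST(<param>) = { b, t, v }.

{ b, t, v }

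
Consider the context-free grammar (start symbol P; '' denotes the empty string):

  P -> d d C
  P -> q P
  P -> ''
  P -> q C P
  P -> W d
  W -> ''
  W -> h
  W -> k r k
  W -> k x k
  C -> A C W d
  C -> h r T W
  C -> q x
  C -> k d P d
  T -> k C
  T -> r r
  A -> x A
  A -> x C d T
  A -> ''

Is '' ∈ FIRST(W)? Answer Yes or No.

Yes

W has an ''-production, so W ⇒ ''.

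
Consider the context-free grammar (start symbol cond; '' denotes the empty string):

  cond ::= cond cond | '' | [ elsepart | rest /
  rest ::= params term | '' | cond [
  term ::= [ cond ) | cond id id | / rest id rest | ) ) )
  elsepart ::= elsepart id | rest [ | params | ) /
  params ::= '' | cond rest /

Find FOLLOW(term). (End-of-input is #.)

In rest ::= params term: term is at the end, add FOLLOW(rest) = { /, [, id }.
Union: FOLLOW(term) = { /, [, id }.

{ /, [, id }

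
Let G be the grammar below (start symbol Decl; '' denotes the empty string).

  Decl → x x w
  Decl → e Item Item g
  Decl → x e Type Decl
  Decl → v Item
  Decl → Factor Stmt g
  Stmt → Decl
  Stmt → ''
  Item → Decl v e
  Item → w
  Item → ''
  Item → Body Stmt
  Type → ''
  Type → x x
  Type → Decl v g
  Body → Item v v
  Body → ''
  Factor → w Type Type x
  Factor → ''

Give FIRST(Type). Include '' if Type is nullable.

Type → '' contributes ''.
Type → x x contributes {x}.
From Type → Decl v g: add FIRST(Decl) = { e, g, v, w, x }.
Union: FIRST(Type) = { e, g, v, w, x, '' }.

{ e, g, v, w, x, '' }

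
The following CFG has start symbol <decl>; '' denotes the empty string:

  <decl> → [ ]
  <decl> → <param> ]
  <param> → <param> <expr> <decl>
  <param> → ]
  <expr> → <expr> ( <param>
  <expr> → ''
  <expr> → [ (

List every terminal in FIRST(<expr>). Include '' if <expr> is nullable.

{ (, [, '' }

From <expr> → <expr> ( <param>: <expr> nullable, take FIRST(<expr>) ∪ {(} = { (, [ }.
<expr> → '' contributes ''.
<expr> → [ ( contributes {[}.
Union: FIRST(<expr>) = { (, [, '' }.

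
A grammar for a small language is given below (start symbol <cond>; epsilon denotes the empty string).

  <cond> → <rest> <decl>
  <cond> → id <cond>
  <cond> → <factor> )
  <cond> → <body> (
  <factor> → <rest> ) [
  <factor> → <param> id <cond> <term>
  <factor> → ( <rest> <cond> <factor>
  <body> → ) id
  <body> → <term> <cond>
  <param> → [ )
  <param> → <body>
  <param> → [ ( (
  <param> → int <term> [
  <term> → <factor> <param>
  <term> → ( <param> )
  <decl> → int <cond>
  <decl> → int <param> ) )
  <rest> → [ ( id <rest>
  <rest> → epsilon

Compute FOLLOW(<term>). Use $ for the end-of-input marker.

{ (, ), [, id, int }

In <factor> → <param> id <cond> <term>: <term> is at the end, add FOLLOW(<factor>) = { (, ), [, int }.
In <body> → <term> <cond>: add FIRST(<cond>) = { (, ), [, id, int }.
In <param> → int <term> [: add FIRST([) = { [ }.
Union: FOLLOW(<term>) = { (, ), [, id, int }.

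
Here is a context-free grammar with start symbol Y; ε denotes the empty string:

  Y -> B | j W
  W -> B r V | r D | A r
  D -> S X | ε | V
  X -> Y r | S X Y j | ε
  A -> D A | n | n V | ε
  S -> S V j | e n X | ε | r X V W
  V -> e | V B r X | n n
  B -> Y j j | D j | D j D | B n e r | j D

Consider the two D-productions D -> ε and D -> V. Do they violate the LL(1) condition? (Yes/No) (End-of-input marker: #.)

Yes

FIRST(ε) = { ε } and FIRST(V) = { e, n }.
The first alternative is nullable and FOLLOW(D) = { #, e, j, n, r } shares e with FIRST of the second — conflict.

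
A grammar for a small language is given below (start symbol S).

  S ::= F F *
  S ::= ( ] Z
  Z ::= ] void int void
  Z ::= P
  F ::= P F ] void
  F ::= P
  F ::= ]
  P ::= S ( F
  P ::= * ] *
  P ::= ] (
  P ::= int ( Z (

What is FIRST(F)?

From F ::= P F ] void: add FIRST(P) = { (, *, ], int }.
From F ::= P: add FIRST(P) = { (, *, ], int }.
F ::= ] contributes {]}.
Union: FIRST(F) = { (, *, ], int }.

{ (, *, ], int }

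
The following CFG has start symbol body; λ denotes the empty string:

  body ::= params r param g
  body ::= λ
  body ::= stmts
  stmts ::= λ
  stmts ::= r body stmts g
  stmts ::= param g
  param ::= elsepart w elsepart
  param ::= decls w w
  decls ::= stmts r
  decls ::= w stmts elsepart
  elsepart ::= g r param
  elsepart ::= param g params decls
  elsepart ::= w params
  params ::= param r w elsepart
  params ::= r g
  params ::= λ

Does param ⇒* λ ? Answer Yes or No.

No

Nullable nonterminals: body, params, stmts.
No production of param has an RHS whose symbols are all nullable, so param is not nullable.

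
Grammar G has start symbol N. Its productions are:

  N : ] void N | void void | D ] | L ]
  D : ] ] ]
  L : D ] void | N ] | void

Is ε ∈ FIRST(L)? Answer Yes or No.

No

No nonterminal in this grammar is nullable.
No production of L has an RHS whose symbols are all nullable, so L is not nullable.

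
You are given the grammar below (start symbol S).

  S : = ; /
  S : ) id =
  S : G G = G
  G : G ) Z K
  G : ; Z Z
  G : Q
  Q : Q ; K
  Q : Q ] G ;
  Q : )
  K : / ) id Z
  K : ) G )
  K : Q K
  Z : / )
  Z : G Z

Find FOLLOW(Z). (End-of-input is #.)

{ #, ), /, ;, =, ] }

In G : G ) Z K: add FIRST(K) = { ), / }.
In G : ; Z Z: add FIRST(Z) = { ), /, ; }.
In G : ; Z Z: Z is at the end, add FOLLOW(G) = { #, ), /, ;, = }.
In K : / ) id Z: Z is at the end, add FOLLOW(K) = { #, ), /, ;, =, ] }.
In Z : G Z: Z is at the end, add FOLLOW(Z) = { #, ), /, ;, =, ] }.
Union: FOLLOW(Z) = { #, ), /, ;, =, ] }.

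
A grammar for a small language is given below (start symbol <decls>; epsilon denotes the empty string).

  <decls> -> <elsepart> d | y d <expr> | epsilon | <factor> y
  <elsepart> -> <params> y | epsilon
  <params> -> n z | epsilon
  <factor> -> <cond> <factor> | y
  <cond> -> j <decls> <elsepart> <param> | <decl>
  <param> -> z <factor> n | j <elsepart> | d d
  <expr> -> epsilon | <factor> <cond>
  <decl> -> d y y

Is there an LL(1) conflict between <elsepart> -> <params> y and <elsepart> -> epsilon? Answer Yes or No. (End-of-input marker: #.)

FIRST(<params> y) = { n, y } and FIRST(epsilon) = { epsilon }.
The second alternative is nullable and FOLLOW(<elsepart>) = { #, d, j, n, y, z } shares n with FIRST of the first — conflict.

Yes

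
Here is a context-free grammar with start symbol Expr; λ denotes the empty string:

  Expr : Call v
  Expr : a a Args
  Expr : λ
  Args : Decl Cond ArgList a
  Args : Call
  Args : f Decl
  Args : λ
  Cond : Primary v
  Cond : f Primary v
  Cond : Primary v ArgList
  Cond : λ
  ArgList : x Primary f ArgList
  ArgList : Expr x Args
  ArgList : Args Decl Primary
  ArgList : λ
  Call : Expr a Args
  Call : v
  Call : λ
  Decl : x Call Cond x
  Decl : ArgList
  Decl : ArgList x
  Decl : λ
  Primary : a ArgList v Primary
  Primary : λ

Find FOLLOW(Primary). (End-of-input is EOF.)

In Cond : Primary v: add FIRST(v) = { v }.
In Cond : f Primary v: add FIRST(v) = { v }.
In Cond : Primary v ArgList: add FIRST(v ArgList) = { v }.
In ArgList : x Primary f ArgList: add FIRST(f ArgList) = { f }.
In ArgList : Args Decl Primary: Primary is at the end, add FOLLOW(ArgList) = { EOF, a, f, v, x }.
In Primary : a ArgList v Primary: Primary is at the end, add FOLLOW(Primary) = { EOF, a, f, v, x }.
Union: FOLLOW(Primary) = { EOF, a, f, v, x }.

{ EOF, a, f, v, x }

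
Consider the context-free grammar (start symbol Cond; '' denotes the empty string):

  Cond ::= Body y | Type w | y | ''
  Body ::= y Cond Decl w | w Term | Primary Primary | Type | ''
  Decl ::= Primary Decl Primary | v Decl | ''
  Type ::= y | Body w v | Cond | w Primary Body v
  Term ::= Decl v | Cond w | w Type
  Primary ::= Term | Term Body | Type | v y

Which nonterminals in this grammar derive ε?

Directly nullable (have an ''-production): Cond, Body, Decl.
Primary ::= Type with every symbol nullable, so Primary is nullable.
Type ::= Cond with every symbol nullable, so Type is nullable.
No other nonterminal has a production whose RHS symbols are all nullable.

{ Body, Cond, Decl, Primary, Type }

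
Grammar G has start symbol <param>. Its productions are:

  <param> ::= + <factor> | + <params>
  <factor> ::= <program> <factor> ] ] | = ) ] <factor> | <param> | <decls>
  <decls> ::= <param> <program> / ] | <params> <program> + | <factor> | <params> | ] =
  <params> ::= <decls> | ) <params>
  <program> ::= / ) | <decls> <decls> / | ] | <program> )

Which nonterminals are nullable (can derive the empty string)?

{ } (none)

No nonterminal has an empty production or an RHS whose symbols are all nullable.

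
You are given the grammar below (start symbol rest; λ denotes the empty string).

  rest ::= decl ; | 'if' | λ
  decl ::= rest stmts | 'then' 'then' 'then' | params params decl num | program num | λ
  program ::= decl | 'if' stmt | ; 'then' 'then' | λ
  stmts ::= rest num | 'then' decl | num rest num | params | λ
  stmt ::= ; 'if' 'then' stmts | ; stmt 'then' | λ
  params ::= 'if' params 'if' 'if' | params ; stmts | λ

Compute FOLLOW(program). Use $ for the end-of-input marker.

In decl ::= program num: add FIRST(num) = { num }.
Union: FOLLOW(program) = { num }.

{ num }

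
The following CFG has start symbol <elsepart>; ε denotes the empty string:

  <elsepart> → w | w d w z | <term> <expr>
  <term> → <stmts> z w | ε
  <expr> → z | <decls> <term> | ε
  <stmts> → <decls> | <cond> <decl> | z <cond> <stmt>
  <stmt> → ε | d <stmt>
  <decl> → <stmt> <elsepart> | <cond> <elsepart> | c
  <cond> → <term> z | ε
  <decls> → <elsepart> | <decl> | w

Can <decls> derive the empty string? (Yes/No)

Yes

<decls> → <elsepart> and each of <elsepart> is nullable, so <decls> ⇒* ε.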